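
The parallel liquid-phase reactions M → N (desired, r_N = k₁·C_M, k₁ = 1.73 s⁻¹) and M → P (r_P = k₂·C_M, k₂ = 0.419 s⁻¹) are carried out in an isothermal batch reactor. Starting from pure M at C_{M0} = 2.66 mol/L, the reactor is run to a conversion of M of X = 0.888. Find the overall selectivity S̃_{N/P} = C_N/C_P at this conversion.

C_M = C_{M0}(1−X) = 0.2979 mol/L.
Both paths are first order in M, so the instantaneous fraction to N is constant: dC_N/d(−C_M) = k₁/(k₁+k₂) = 0.8050.
C_N = 0.8050·(C_{M0}−C_M) = 0.8050×2.362 = 1.90 mol/L.
C_P = (C_{M0}−C_M)−C_N = 0.4605 mol/L; S̃_{N/P} = 1.902/0.4605 = 4.13.

4.13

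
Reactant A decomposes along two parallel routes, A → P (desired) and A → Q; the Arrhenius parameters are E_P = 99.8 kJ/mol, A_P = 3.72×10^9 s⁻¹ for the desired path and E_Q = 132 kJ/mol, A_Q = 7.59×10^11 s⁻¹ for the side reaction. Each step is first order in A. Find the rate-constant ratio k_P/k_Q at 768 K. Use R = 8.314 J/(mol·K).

0.759

With equal orders, S_{P/Q} = k_P/k_Q = (A_P/A_Q)·exp[(E_Q−E_P)/(RT)].
(E_Q−E_P)/(RT) = (132−99.8)×10³/(8.314×768) = 32200/6385 = 5.043.
k_P/k_Q = (3.72×10^9/7.59×10^11)·exp(5.043) = 0.004901 × 154.9 = 0.759.
Since E_P < E_Q, lowering the temperature improves selectivity toward P.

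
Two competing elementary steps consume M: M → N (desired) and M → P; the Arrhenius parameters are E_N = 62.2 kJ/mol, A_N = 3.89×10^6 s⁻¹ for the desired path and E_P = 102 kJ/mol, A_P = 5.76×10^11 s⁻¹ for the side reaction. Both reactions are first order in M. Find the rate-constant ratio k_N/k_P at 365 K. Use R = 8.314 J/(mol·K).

With equal orders, S_{N/P} = k_N/k_P = (A_N/A_P)·exp[(E_P−E_N)/(RT)].
(E_P−E_N)/(RT) = (102−62.2)×10³/(8.314×365) = 39800/3035 = 13.12.
k_N/k_P = (3.89×10^6/5.76×10^11)·exp(13.12) = 6.753×10^-6 × 4.965×10^5 = 3.35.
Since E_N < E_P, lowering the temperature improves selectivity toward N.

3.35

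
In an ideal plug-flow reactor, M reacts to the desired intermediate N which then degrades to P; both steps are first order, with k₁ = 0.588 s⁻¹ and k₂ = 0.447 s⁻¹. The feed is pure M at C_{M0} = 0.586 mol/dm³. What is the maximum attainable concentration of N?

0.246 mol/dm³

Evaluating C_N at τ_opt = ln(k₂/k₁)/(k₂−k₁) gives C_{N,max}/C_{M0} = (k₁/k₂)^[k₂/(k₂−k₁)].
= (0.588/0.447)^(0.447/(0.447−0.588)) = (1.315)^(-3.170) = 0.4193.
C_{N,max} = 0.4193×0.586 = 0.246 mol/dm³.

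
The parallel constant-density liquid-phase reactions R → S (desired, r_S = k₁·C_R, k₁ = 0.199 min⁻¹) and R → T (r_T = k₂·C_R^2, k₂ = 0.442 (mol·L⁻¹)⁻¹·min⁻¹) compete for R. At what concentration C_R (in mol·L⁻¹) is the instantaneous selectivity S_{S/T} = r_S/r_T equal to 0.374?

1.20 mol·L⁻¹

S_{S/T} = (k₁/k₂)·C_R⁻¹ ⇒ C_R = (S·k₂/k₁)^(-1).
= (0.374×0.442/0.199)^(-1) = (0.8307)^(-1) = 1.20 mol·L⁻¹.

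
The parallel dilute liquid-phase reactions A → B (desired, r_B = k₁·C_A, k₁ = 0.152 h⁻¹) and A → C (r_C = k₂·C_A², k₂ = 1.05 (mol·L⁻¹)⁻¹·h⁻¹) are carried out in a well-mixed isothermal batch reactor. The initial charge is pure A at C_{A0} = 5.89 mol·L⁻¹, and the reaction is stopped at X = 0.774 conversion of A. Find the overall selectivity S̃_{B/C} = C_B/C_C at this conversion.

C_A = C_{A0}(1−X) = 1.331 mol·L⁻¹.
Along a PFR/batch, dC_B/dC_A = −r_B/(r_B+r_C) = −k₁/(k₁+k₂·C_A).
Integrating from C_{A0} to C_A: C_B = (0.152/1.05)·ln[(0.152+1.05·5.89)/(0.152+1.05·1.33)] = 0.1448·ln(6.337/1.550) = 0.2039 mol·L⁻¹.
C_C = (C_{A0}−C_A)−C_B = 4.355 mol·L⁻¹; S̃_{B/C} = 0.2039/4.355 = 0.0468.

0.0468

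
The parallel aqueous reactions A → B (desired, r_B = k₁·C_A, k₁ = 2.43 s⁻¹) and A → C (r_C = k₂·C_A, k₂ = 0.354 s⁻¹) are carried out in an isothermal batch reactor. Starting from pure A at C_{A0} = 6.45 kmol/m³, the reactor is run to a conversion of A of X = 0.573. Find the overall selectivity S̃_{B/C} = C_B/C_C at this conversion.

C_A = C_{A0}(1−X) = 2.754 kmol/m³.
Both paths are first order in A, so the instantaneous fraction to B is constant: dC_B/d(−C_A) = k₁/(k₁+k₂) = 0.8728.
C_B = 0.8728·(C_{A0}−C_A) = 0.8728×3.696 = 3.23 kmol/m³.
C_C = (C_{A0}−C_A)−C_B = 0.4699 kmol/m³; S̃_{B/C} = 3.226/0.4699 = 6.86.

6.86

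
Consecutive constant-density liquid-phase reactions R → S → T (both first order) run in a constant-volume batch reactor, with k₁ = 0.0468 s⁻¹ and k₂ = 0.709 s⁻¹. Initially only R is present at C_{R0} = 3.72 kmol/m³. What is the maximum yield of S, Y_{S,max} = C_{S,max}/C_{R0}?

0.0545

For a first-order series the maximum intermediate yield is C_{S,max}/C_{R0} = (k₁/k₂)^[k₂/(k₂−k₁)].
= (0.0468/0.709)^(0.709/(0.709−0.0468)) = (0.06601)^(1.071) = 0.05447.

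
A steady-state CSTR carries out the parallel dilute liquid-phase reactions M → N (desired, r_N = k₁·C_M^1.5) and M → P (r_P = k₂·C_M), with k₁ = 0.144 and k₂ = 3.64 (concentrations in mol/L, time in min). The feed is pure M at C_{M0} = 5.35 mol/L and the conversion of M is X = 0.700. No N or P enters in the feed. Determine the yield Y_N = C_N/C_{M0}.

0.0334

Exit C_M = C_{M0}(1−X) = 5.35×0.300 = 1.605 mol/L.
Rates in a CSTR are evaluated at the outlet concentration: r_N = 0.144×1.605^1.5 = 0.2928, r_P = 3.64×1.605 = 5.842.
Fraction of consumed M going to N: r_N/(r_N+r_P) = 0.04773.
C_N = 0.04773·C_{M0}·X = 0.04773×5.35×0.700 = 0.179 mol/L; Y_N = C_N/C_{M0} = 0.0334.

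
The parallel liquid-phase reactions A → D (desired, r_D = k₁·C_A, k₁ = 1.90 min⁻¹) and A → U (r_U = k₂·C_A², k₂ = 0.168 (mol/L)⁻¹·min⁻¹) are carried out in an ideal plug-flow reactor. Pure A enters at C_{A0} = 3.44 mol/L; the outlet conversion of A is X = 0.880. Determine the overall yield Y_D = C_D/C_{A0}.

C_A = C_{A0}(1−X) = 0.4128 mol/L.
Along a PFR/batch, dC_D/dC_A = −r_D/(r_D+r_U) = −k₁/(k₁+k₂·C_A).
Integrating from C_{A0} to C_A: C_D = (1.90/0.168)·ln[(1.90+0.168·3.44)/(1.90+0.168·0.413)] = 11.31·ln(2.478/1.969) = 2.598 mol/L.
Y_D = C_D/C_{A0} = 2.598/3.44 = 0.755.

0.755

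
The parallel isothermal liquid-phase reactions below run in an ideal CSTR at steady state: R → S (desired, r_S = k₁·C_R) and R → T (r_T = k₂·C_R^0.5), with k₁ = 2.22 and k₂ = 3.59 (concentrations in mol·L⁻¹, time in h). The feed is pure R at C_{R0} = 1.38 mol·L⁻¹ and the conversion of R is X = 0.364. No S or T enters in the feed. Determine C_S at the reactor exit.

0.184 mol·L⁻¹

Exit C_R = C_{R0}(1−X) = 1.38×0.636 = 0.8777 mol·L⁻¹.
Rates in a CSTR are evaluated at the outlet concentration: r_S = 2.22×0.8777 = 1.948, r_T = 3.59×0.8777^0.5 = 3.363.
Fraction of consumed R going to S: r_S/(r_S+r_T) = 0.3668.
C_S = 0.3668·C_{R0}·X = 0.3668×1.38×0.364 = 0.184 mol·L⁻¹.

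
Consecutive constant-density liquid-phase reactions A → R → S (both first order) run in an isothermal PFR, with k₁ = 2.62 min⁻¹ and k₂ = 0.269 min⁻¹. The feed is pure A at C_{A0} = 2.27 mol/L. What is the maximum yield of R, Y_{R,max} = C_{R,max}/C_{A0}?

0.771

For a first-order series the maximum intermediate yield is C_{R,max}/C_{A0} = (k₁/k₂)^[k₂/(k₂−k₁)].
= (2.62/0.269)^(0.269/(0.269−2.62)) = (9.740)^(-0.1144) = 0.7707.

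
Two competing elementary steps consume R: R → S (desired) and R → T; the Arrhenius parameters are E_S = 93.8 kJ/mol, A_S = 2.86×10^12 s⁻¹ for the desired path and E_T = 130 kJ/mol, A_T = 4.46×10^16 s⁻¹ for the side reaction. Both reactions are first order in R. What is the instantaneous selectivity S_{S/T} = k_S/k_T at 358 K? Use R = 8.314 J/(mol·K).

With equal orders, S_{S/T} = k_S/k_T = (A_S/A_T)·exp[(E_T−E_S)/(RT)].
(E_T−E_S)/(RT) = (130−93.8)×10³/(8.314×358) = 36200/2976 = 12.16.
k_S/k_T = (2.86×10^12/4.46×10^16)·exp(12.16) = 6.413×10^-5 × 1.914×10^5 = 12.3.
Since E_S < E_T, lowering the temperature improves selectivity toward S.

12.3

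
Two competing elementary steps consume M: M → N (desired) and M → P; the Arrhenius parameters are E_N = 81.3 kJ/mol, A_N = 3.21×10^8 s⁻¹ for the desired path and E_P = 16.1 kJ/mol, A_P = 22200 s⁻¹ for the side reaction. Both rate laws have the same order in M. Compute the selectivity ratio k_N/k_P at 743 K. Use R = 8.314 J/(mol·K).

k_N/k_P = (A_N/A_P)·exp[−(E_N−E_P)/(RT)] = (A_N/A_P)·exp[(E_P−E_N)/(RT)].
(E_P−E_N)/(RT) = (16.1−81.3)×10³/(8.314×743) = -65200/6177 = -10.55.
k_N/k_P = (3.21×10^8/22200)·exp(-10.55) = 14459 × 2.607×10^-5 = 0.377.
Since E_N > E_P, raising the temperature improves selectivity toward N.

0.377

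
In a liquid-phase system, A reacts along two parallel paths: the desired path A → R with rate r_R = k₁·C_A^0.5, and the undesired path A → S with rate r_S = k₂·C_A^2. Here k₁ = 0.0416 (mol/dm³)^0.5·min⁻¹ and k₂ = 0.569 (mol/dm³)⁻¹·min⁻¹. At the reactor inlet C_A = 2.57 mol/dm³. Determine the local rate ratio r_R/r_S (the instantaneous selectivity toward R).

0.0177

S_{R/S} = r_R/r_S = (k₁·C_A^0.5)/(k₂·C_A^2) = (k₁/k₂)·C_A^-1.5.
= (0.0416×2.570^0.5) / (0.569×2.570^2) = 0.06669/3.758 = 0.0177.
The undesired path is higher order in A, so low C_A (CSTR or dilute feed) favours R.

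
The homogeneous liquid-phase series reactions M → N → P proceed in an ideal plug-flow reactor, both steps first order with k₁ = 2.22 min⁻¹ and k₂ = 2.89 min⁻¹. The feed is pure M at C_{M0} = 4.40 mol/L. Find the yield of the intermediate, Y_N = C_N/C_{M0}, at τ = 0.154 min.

Solving the coupled first-order balances gives C_N(τ) = [k₁/(k₂−k₁)]·C_{M0}·(e^(−k₁τ) − e^(−k₂τ)).
e^(−k₁τ) = e^(−2.22×0.154) = e^(−0.3419) = 0.7104; e^(−k₂τ) = e^(−0.4451) = 0.6408.
C_N = 2.22×4.40/(2.89−2.22) × (0.7104−0.6408) = 14.58×0.06965 = 1.015 mol/L.
Y_N = C_N/C_{M0} = 1.015/4.40 = 0.231.

0.231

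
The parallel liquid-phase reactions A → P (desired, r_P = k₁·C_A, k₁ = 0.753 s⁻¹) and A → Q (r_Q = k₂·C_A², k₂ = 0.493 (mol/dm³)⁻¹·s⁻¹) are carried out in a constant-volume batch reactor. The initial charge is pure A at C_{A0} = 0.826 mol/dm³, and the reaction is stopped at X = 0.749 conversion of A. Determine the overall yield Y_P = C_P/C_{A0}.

C_A = C_{A0}(1−X) = 0.2073 mol/dm³.
Along a PFR/batch, dC_P/dC_A = −r_P/(r_P+r_Q) = −k₁/(k₁+k₂·C_A).
Integrating from C_{A0} to C_A: C_P = (0.753/0.493)·ln[(0.753+0.493·0.826)/(0.753+0.493·0.207)] = 1.527·ln(1.160/0.8552) = 0.4659 mol/dm³.
Y_P = C_P/C_{A0} = 0.4659/0.826 = 0.564.

0.564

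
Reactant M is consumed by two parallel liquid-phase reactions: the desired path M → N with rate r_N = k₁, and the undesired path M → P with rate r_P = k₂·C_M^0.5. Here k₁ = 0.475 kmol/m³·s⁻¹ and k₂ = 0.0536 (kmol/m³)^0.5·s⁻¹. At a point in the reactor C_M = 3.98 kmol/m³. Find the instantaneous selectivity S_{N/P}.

4.44

S_{N/P} = r_N/r_P = (k₁)/(k₂·C_M^0.5) = (k₁/k₂)·C_M^-0.5.
= (0.475) / (0.0536×3.980^0.5) = 0.4750/0.1069 = 4.44.
The undesired path is higher order in M, so low C_M (CSTR or dilute feed) favours N.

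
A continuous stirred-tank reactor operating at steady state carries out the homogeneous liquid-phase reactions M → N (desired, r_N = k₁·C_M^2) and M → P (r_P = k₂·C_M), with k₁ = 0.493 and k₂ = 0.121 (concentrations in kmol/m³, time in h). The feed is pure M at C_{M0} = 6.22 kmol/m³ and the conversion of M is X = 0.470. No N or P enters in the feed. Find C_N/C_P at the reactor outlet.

Exit C_M = C_{M0}(1−X) = 6.22×0.530 = 3.297 kmol/m³.
Rates in a CSTR are evaluated at the outlet concentration: r_N = 0.493×3.297^2 = 5.358, r_P = 0.121×3.297 = 0.3989.
Overall selectivity = C_N/C_P = r_Nτ/(r_Pτ) = r_N/r_P = 13.4.

13.4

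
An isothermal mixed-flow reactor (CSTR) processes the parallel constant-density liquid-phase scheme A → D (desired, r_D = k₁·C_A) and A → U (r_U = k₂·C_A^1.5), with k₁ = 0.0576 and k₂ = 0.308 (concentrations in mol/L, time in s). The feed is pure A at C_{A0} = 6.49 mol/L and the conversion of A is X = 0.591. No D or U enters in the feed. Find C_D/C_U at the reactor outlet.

0.115

Exit C_A = C_{A0}(1−X) = 6.49×0.409 = 2.654 mol/L.
In a CSTR the entire volume is at exit conditions, so r_D = 0.0576×2.654 = 0.1529 and r_U = 0.308×2.654^1.5 = 1.332.
Overall selectivity = C_D/C_U = r_Dτ/(r_Uτ) = r_D/r_U = 0.115.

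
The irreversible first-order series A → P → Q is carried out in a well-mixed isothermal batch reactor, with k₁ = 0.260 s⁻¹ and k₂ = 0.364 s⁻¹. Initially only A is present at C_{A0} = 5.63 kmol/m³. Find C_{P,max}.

1.73 kmol/m³

For a first-order series the maximum intermediate yield is C_{P,max}/C_{A0} = (k₁/k₂)^[k₂/(k₂−k₁)].
= (0.260/0.364)^(0.364/(0.364−0.260)) = (0.7143)^(3.500) = 0.3080.
C_{P,max} = 0.3080×5.63 = 1.73 kmol/m³.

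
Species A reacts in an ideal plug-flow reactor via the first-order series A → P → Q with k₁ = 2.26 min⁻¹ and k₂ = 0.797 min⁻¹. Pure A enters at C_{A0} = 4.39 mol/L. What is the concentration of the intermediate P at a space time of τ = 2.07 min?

1.24 mol/L

For first-order series with pure A initially, C_P(τ) = k₁C_{A0}/(k₂−k₁)·(e^(−k₁τ) − e^(−k₂τ)).
e^(−k₁τ) = e^(−2.26×2.07) = e^(−4.678) = 0.009296; e^(−k₂τ) = e^(−1.650) = 0.1921.
C_P = 2.26×4.39/(0.797−2.26) × (0.009296−0.1921) = (-6.782)×(-0.1828) = 1.240 mol/L.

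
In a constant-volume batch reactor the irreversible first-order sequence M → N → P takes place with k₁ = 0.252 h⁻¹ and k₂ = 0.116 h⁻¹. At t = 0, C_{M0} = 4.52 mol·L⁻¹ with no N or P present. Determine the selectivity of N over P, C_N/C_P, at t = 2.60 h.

5.63

For first-order series with pure M initially, C_N(t) = k₁C_{M0}/(k₂−k₁)·(e^(−k₁t) − e^(−k₂t)).
e^(−k₁t) = e^(−0.252×2.60) = e^(−0.6552) = 0.5193; e^(−k₂t) = e^(−0.3016) = 0.7396.
C_N = 0.252×4.52/(0.116−0.252) × (0.5193−0.7396) = (-8.375)×(-0.2203) = 1.845 mol·L⁻¹.
C_M = C_{M0}e^(−k₁t) = 2.347 mol·L⁻¹, so C_P = C_{M0}−C_M−C_N = 0.3276 mol·L⁻¹; C_N/C_P = 5.63.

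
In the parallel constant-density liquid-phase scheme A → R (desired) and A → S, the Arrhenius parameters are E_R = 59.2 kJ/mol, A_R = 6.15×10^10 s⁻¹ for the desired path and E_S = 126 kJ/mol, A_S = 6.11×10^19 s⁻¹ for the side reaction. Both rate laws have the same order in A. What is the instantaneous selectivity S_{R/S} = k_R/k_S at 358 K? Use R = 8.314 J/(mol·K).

5.62

k_R/k_S = (A_R/A_S)·exp[−(E_R−E_S)/(RT)] = (A_R/A_S)·exp[(E_S−E_R)/(RT)].
(E_S−E_R)/(RT) = (126−59.2)×10³/(8.314×358) = 66800/2976 = 22.44.
k_R/k_S = (6.15×10^10/6.11×10^19)·exp(22.44) = 1.007×10^-9 × 5.584×10^9 = 5.62.
Since E_R < E_S, lowering the temperature improves selectivity toward R.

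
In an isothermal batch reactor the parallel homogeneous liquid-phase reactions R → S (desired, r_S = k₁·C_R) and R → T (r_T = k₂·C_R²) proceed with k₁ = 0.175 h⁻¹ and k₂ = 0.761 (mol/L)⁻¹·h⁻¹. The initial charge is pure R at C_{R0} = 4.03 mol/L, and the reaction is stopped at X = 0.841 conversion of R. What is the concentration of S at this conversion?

C_R = C_{R0}(1−X) = 0.6408 mol/L.
Along a PFR/batch, dC_S/dC_R = −r_S/(r_S+r_T) = −k₁/(k₁+k₂·C_R).
Integrating from C_{R0} to C_R: C_S = (0.175/0.761)·ln[(0.175+0.761·4.03)/(0.175+0.761·0.641)] = 0.2300·ln(3.242/0.6626) = 0.3651 mol/L.

0.365 mol/L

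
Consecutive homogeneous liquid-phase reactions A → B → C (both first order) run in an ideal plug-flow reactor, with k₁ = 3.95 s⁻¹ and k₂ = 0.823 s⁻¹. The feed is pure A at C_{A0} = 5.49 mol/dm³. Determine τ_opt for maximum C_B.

For first-order series the maximum of C_B occurs at τ_opt = ln(k₂/k₁)/(k₂−k₁).
= ln(0.823/3.95)/(0.823−3.95) = ln(0.2084)/-3.127 = -1.569/-3.127 = 0.502 s.

0.502 s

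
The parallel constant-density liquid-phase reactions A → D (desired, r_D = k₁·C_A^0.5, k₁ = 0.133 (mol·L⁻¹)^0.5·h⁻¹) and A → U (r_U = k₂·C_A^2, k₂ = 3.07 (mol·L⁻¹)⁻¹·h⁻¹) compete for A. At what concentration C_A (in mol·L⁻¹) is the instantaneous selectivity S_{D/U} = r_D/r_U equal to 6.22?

0.0365 mol·L⁻¹

S_{D/U} = (k₁/k₂)·C_A^-1.5 ⇒ C_A = (S·k₂/k₁)^(1/(-1.5)).
= (6.22×3.07/0.133)^(-0.6667) = (143.6)^(-0.6667) = 0.0365 mol·L⁻¹.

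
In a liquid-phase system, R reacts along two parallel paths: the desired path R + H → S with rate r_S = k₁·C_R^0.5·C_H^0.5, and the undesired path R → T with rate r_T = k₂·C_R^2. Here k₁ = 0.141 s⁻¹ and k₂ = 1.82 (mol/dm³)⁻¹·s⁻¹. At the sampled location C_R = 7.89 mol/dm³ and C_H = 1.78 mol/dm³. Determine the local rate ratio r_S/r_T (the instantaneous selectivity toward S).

S_{S/T} = r_S/r_T = (k₁·C_R^0.5·C_H^0.5)/(k₂·C_R^2) = (k₁/k₂)·C_R^-1.5·C_H^0.5.
= (0.141×7.890^0.5×1.780^0.5) / (1.82×7.890^2) = 0.5284/113.3 = 0.00466.

0.00466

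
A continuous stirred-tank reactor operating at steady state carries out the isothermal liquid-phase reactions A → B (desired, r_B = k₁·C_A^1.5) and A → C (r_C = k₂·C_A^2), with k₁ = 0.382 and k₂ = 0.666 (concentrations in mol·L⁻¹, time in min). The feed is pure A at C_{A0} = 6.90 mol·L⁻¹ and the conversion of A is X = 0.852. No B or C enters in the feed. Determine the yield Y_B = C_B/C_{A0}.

Exit C_A = C_{A0}(1−X) = 6.90×0.148 = 1.021 mol·L⁻¹.
In a CSTR the entire volume is at exit conditions, so r_B = 0.382×1.021^1.5 = 0.3942 and r_C = 0.666×1.021^2 = 0.6945.
Fraction of consumed A going to B: r_B/(r_B+r_C) = 0.3621.
C_B = 0.3621·C_{A0}·X = 0.3621×6.90×0.852 = 2.13 mol·L⁻¹; Y_B = C_B/C_{A0} = 0.308.

0.308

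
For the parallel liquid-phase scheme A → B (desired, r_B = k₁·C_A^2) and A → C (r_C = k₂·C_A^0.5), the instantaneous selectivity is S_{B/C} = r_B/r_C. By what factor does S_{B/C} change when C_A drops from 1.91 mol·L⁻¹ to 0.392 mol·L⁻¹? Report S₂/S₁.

S_{B/C} = (k₁/k₂)·C_A^1.5, so S₂/S₁ = (C_{A,2}/C_{A,1})^1.5.
= (0.392/1.91)^1.5 = (0.2052)^1.5 = 0.0930.

0.0930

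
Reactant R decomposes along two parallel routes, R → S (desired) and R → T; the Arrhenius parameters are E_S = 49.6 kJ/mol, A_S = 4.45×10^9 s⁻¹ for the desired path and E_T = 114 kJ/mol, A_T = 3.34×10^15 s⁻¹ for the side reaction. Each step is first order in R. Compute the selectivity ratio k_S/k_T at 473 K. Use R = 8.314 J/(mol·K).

17.2

With equal orders, S_{S/T} = k_S/k_T = (A_S/A_T)·exp[(E_T−E_S)/(RT)].
(E_T−E_S)/(RT) = (114−49.6)×10³/(8.314×473) = 64400/3933 = 16.38.
k_S/k_T = (4.45×10^9/3.34×10^15)·exp(16.38) = 1.332×10^-6 × 1.295×10^7 = 17.2.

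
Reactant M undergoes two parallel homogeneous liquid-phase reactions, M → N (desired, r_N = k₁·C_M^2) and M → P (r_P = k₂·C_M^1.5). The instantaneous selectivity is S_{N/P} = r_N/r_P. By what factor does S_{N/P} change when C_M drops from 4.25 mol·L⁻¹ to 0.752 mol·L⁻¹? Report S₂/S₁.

0.421

S_{N/P} = (k₁/k₂)·C_M^0.5, so S₂/S₁ = (C_{M,2}/C_{M,1})^0.5.
= (0.752/4.25)^0.5 = (0.1769)^0.5 = 0.421.
Selectivity toward N falls as C_M falls — high-concentration operation is favoured.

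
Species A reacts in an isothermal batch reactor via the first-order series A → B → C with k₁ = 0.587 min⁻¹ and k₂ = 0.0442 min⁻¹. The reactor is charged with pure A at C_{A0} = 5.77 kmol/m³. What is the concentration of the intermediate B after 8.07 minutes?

4.31 kmol/m³

The intermediate concentration in a first-order A→B→C sequence is C_B = k₁C_{A0}(e^(−k₁t) − e^(−k₂t))/(k₂−k₁).
e^(−k₁t) = e^(−0.587×8.07) = e^(−4.737) = 0.008764; e^(−k₂t) = e^(−0.3567) = 0.7000.
C_B = 0.587×5.77/(0.0442−0.587) × (0.008764−0.7000) = (-6.240)×(-0.6912) = 4.313 kmol/m³.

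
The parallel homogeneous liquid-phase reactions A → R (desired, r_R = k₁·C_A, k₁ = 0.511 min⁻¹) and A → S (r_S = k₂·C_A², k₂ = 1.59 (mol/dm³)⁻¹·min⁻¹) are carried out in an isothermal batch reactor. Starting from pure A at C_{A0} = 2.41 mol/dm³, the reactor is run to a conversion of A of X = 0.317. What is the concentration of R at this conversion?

C_A = C_{A0}(1−X) = 1.646 mol/dm³.
Along a PFR/batch, dC_R/dC_A = −r_R/(r_R+r_S) = −k₁/(k₁+k₂·C_A).
Integrating from C_{A0} to C_A: C_R = (0.511/1.59)·ln[(0.511+1.59·2.41)/(0.511+1.59·1.65)] = 0.3214·ln(4.343/3.128) = 0.1054 mol/dm³.

0.105 mol/dm³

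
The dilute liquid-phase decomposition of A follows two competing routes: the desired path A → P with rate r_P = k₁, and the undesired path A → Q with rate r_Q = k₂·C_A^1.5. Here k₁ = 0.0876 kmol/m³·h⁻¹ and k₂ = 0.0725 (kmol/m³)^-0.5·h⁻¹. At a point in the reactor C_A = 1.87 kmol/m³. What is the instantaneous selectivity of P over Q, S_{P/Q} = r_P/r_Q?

0.473

S_{P/Q} = r_P/r_Q = (k₁)/(k₂·C_A^1.5) = (k₁/k₂)·C_A^-1.5.
= (0.0876) / (0.0725×1.870^1.5) = 0.08760/0.1854 = 0.473.
The undesired path is higher order in A, so low C_A (CSTR or dilute feed) favours P.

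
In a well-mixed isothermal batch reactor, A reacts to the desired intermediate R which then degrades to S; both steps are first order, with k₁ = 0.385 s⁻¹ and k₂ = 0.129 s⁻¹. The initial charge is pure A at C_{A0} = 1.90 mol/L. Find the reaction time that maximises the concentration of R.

4.27 s

The intermediate peaks when r₁ = r₂, i.e. k₁e^(−k₁t) = k₂e^(−k₂t), giving t_opt = ln(k₂/k₁)/(k₂−k₁).
= ln(0.129/0.385)/(0.129−0.385) = ln(0.3351)/-0.2560 = -1.093/-0.2560 = 4.27 s.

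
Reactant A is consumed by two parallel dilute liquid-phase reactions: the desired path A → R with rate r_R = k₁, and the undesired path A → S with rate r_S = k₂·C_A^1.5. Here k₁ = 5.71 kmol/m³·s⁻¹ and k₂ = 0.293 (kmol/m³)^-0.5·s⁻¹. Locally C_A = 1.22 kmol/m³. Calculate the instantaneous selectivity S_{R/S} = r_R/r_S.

14.5

S_{R/S} = r_R/r_S = (k₁)/(k₂·C_A^1.5) = (k₁/k₂)·C_A^-1.5.
= (5.71) / (0.293×1.220^1.5) = 5.710/0.3948 = 14.5.
The undesired path is higher order in A, so low C_A (CSTR or dilute feed) favours R.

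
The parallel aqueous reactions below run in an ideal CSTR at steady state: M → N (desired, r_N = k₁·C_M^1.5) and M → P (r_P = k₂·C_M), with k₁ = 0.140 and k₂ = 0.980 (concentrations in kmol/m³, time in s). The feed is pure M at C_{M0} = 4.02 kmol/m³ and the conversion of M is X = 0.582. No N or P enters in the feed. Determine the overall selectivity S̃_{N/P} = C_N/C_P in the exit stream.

0.185

Exit C_M = C_{M0}(1−X) = 4.02×0.418 = 1.680 kmol/m³.
A CSTR operates uniformly at the exit composition, giving r_N = 0.3050 and r_P = 1.647 (each k·C_M^n at C_M = 1.680).
Overall selectivity = C_N/C_P = r_Nτ/(r_Pτ) = r_N/r_P = 0.185.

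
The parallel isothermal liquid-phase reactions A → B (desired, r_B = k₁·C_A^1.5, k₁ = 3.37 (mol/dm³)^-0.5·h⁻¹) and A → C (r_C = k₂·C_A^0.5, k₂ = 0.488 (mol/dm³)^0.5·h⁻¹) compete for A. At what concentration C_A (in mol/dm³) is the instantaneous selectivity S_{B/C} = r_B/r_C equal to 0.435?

S_{B/C} = (k₁/k₂)·C_A ⇒ C_A = S·k₂/k₁.
= 0.435×0.488/3.37 = 0.0630 mol/dm³.

0.0630 mol/dm³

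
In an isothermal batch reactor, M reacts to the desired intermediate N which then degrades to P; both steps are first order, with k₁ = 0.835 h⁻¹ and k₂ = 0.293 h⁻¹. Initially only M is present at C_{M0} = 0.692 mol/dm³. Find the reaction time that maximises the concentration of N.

1.93 h

The intermediate peaks when r₁ = r₂, i.e. k₁e^(−k₁t) = k₂e^(−k₂t), giving t_opt = ln(k₂/k₁)/(k₂−k₁).
= ln(0.293/0.835)/(0.293−0.835) = ln(0.3509)/-0.5420 = -1.047/-0.5420 = 1.93 h.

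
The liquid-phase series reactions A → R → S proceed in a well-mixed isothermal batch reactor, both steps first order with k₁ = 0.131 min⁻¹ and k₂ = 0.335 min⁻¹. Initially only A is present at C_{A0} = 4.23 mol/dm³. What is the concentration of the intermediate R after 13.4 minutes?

0.439 mol/dm³

Solving the coupled first-order balances gives C_R(t) = [k₁/(k₂−k₁)]·C_{A0}·(e^(−k₁t) − e^(−k₂t)).
e^(−k₁t) = e^(−0.131×13.4) = e^(−1.755) = 0.1728; e^(−k₂t) = e^(−4.489) = 0.01123.
C_R = 0.131×4.23/(0.335−0.131) × (0.1728−0.01123) = 2.716×0.1616 = 0.4390 mol/dm³.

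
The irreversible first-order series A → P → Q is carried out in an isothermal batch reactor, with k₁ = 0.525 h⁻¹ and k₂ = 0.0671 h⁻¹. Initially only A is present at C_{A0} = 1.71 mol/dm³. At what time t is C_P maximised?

The intermediate peaks when r₁ = r₂, i.e. k₁e^(−k₁t) = k₂e^(−k₂t), giving t_opt = ln(k₂/k₁)/(k₂−k₁).
= ln(0.0671/0.525)/(0.0671−0.525) = ln(0.1278)/-0.4579 = -2.057/-0.4579 = 4.49 h.

4.49 h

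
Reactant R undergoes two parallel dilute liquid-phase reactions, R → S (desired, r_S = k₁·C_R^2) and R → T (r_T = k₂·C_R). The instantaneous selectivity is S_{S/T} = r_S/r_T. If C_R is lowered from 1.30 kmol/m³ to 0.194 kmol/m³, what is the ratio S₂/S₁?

0.149

S_{S/T} = (k₁/k₂)·C_R, so S₂/S₁ = (C_{R,2}/C_{R,1}).
= 0.194/1.30 = 0.149.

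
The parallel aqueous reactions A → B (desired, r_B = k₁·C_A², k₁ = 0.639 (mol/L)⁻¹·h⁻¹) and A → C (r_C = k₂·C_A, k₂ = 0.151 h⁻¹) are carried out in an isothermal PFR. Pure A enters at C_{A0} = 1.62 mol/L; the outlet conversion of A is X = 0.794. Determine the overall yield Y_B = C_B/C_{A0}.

C_A = C_{A0}(1−X) = 0.3337 mol/L.
Along a PFR/batch, dC_C/dC_A = −r_C/(r_B+r_C) = −k₂/(k₂+k₁·C_A).
Integrating from C_{A0} to C_A: C_C = (0.151/0.639)·ln[(0.151+0.639·1.62)/(0.151+0.639·0.334)] = 0.2363·ln(1.186/0.3642) = 0.2790 mol/L.
Then C_B = (C_{A0}−C_A) − C_C = 1.286 − 0.2790 = 1.007 mol/L.
Y_B = C_B/C_{A0} = 1.007/1.62 = 0.622.

0.622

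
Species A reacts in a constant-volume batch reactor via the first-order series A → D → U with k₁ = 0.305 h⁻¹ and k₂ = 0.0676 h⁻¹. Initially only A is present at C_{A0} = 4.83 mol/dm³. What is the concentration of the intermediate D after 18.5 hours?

Solving the coupled first-order balances gives C_D(t) = [k₁/(k₂−k₁)]·C_{A0}·(e^(−k₁t) − e^(−k₂t)).
e^(−k₁t) = e^(−0.305×18.5) = e^(−5.643) = 0.003544; e^(−k₂t) = e^(−1.251) = 0.2863.
C_D = 0.305×4.83/(0.0676−0.305) × (0.003544−0.2863) = (-6.205)×(-0.2828) = 1.755 mol/dm³.

1.75 mol/dm³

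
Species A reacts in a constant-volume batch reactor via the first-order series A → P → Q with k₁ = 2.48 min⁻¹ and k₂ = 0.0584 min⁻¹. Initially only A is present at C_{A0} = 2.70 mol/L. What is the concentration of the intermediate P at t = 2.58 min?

2.37 mol/L

The intermediate concentration in a first-order A→B→C sequence is C_P = k₁C_{A0}(e^(−k₁t) − e^(−k₂t))/(k₂−k₁).
e^(−k₁t) = e^(−2.48×2.58) = e^(−6.398) = 0.001664; e^(−k₂t) = e^(−0.1507) = 0.8601.
C_P = 2.48×2.70/(0.0584−2.48) × (0.001664−0.8601) = (-2.765)×(-0.8585) = 2.374 mol/L.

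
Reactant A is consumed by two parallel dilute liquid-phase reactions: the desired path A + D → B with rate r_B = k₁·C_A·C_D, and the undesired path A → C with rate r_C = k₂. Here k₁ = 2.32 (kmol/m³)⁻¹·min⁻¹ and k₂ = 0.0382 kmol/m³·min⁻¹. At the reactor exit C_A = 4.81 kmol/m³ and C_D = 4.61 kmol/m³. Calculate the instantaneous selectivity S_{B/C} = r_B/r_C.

1347

S_{B/C} = r_B/r_C = (k₁·C_A·C_D)/(k₂) = (k₁/k₂)·C_A·C_D.
= (2.32×4.810×4.610) / (0.0382) = 51.44/0.03820 = 1347.
Since the desired path is higher order in A, keeping C_A high (PFR or concentrated feed) favours B.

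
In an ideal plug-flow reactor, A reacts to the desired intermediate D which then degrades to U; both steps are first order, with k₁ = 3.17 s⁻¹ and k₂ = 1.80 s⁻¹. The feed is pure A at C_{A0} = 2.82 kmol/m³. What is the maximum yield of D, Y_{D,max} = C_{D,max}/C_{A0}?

For a first-order series the maximum intermediate yield is C_{D,max}/C_{A0} = (k₁/k₂)^[k₂/(k₂−k₁)].
= (3.17/1.80)^(1.80/(1.80−3.17)) = (1.761)^(-1.314) = 0.4754.

0.475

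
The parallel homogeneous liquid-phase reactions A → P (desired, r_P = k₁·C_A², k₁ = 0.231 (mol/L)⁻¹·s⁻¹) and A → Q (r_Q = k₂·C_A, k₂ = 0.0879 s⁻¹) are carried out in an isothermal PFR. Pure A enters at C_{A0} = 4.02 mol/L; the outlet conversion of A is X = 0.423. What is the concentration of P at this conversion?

C_A = C_{A0}(1−X) = 2.320 mol/L.
Along a PFR/batch, dC_Q/dC_A = −r_Q/(r_P+r_Q) = −k₂/(k₂+k₁·C_A).
Integrating from C_{A0} to C_A: C_Q = (0.0879/0.231)·ln[(0.0879+0.231·4.02)/(0.0879+0.231·2.32)] = 0.3805·ln(1.017/0.6237) = 0.1859 mol/L.
Then C_P = (C_{A0}−C_A) − C_Q = 1.700 − 0.1859 = 1.515 mol/L.

1.51 mol/L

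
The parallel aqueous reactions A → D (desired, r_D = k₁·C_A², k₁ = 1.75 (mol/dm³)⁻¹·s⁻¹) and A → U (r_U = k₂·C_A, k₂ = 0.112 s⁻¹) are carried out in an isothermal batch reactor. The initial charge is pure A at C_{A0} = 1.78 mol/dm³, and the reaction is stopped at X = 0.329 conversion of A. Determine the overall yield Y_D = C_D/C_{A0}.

0.315

C_A = C_{A0}(1−X) = 1.194 mol/dm³.
Along a PFR/batch, dC_U/dC_A = −r_U/(r_D+r_U) = −k₂/(k₂+k₁·C_A).
Integrating from C_{A0} to C_A: C_U = (0.112/1.75)·ln[(0.112+1.75·1.78)/(0.112+1.75·1.19)] = 0.06400·ln(3.227/2.202) = 0.02446 mol/dm³.
Then C_D = (C_{A0}−C_A) − C_U = 0.5856 − 0.02446 = 0.5612 mol/dm³.
Y_D = C_D/C_{A0} = 0.5612/1.78 = 0.315.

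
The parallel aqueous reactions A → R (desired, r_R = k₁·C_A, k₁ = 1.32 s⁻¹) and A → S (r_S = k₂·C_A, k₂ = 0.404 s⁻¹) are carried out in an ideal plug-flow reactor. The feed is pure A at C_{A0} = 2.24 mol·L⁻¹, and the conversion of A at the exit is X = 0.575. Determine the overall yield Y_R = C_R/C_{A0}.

C_A = C_{A0}(1−X) = 0.9520 mol·L⁻¹.
Both paths are first order in A, so the instantaneous fraction to R is constant: dC_R/d(−C_A) = k₁/(k₁+k₂) = 0.7657.
C_R = 0.7657·(C_{A0}−C_A) = 0.7657×1.288 = 0.986 mol·L⁻¹.
Y_R = C_R/C_{A0} = 0.9862/2.24 = 0.440.

0.440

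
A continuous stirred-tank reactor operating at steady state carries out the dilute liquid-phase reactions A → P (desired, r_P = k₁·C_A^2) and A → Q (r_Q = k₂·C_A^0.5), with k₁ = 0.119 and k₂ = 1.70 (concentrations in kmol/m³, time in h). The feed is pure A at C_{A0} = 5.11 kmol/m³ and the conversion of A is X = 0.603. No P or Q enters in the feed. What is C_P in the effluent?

0.518 kmol/m³

Exit C_A = C_{A0}(1−X) = 5.11×0.397 = 2.029 kmol/m³.
A CSTR operates uniformly at the exit composition, giving r_P = 0.4897 and r_Q = 2.421 (each k·C_A^n at C_A = 2.029).
Fraction of consumed A going to P: r_P/(r_P+r_Q) = 0.1682.
C_P = 0.1682·C_{A0}·X = 0.1682×5.11×0.603 = 0.518 kmol/m³.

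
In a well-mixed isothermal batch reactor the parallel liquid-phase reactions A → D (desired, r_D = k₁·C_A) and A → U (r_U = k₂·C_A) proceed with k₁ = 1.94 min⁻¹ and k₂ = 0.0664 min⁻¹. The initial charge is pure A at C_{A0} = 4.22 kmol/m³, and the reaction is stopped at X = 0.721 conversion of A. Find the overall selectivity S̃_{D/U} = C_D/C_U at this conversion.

C_A = C_{A0}(1−X) = 1.177 kmol/m³.
Both paths are first order in A, so the instantaneous fraction to D is constant: dC_D/d(−C_A) = k₁/(k₁+k₂) = 0.9669.
C_D = 0.9669·(C_{A0}−C_A) = 0.9669×3.043 = 2.94 kmol/m³.
C_U = (C_{A0}−C_A)−C_D = 0.1007 kmol/m³; S̃_{D/U} = 2.942/0.1007 = 29.2.

29.2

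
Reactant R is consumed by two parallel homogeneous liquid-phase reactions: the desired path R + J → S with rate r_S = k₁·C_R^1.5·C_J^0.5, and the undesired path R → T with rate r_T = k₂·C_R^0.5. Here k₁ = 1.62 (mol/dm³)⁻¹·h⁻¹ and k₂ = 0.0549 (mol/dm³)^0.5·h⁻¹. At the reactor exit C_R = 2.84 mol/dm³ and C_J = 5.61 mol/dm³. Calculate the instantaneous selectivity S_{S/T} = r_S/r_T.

S_{S/T} = r_S/r_T = (k₁·C_R^1.5·C_J^0.5)/(k₂·C_R^0.5) = (k₁/k₂)·C_R·C_J^0.5.
= (1.62×2.840^1.5×5.610^0.5) / (0.0549×2.840^0.5) = 18.36/0.09252 = 198.

198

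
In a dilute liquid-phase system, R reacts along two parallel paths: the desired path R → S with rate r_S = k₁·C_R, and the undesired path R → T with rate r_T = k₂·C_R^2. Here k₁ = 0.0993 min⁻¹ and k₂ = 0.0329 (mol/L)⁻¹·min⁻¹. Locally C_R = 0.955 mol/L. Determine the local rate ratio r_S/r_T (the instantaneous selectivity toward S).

S_{S/T} = r_S/r_T = (k₁·C_R)/(k₂·C_R^2) = (k₁/k₂)·C_R⁻¹.
= (0.0993×0.9550) / (0.0329×0.9550^2) = 0.09483/0.03001 = 3.16.

3.16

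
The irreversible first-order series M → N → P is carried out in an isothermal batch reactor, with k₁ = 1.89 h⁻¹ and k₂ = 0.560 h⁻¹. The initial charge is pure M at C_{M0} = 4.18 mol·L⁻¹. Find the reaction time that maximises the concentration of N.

0.915 h

The intermediate peaks when r₁ = r₂, i.e. k₁e^(−k₁t) = k₂e^(−k₂t), giving t_opt = ln(k₂/k₁)/(k₂−k₁).
= ln(0.560/1.89)/(0.560−1.89) = ln(0.2963)/-1.330 = -1.216/-1.330 = 0.915 h.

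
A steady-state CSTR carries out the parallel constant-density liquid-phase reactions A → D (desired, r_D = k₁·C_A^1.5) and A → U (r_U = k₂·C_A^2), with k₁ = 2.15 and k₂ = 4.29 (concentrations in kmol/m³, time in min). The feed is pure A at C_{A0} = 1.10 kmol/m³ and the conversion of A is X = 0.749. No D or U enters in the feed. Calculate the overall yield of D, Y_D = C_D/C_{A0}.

0.366

Exit C_A = C_{A0}(1−X) = 1.10×0.251 = 0.2761 kmol/m³.
A CSTR operates uniformly at the exit composition, giving r_D = 0.3119 and r_U = 0.3270 (each k·C_A^n at C_A = 0.2761).
Fraction of consumed A going to D: r_D/(r_D+r_U) = 0.4882.
C_D = 0.4882·C_{A0}·X = 0.4882×1.10×0.749 = 0.402 kmol/m³; Y_D = C_D/C_{A0} = 0.366.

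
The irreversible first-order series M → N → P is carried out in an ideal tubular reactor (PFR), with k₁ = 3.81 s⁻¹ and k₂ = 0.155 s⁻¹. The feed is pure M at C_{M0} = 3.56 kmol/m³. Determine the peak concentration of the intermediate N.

Evaluating C_N at τ_opt = ln(k₂/k₁)/(k₂−k₁) gives C_{N,max}/C_{M0} = (k₁/k₂)^[k₂/(k₂−k₁)].
= (3.81/0.155)^(0.155/(0.155−3.81)) = (24.58)^(-0.04241) = 0.8730.
C_{N,max} = 0.8730×3.56 = 3.11 kmol/m³.

3.11 kmol/m³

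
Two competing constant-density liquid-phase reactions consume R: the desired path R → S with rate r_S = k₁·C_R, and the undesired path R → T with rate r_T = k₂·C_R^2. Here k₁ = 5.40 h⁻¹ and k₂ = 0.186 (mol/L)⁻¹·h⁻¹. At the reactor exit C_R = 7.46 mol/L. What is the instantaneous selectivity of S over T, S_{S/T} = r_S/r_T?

S_{S/T} = r_S/r_T = (k₁·C_R)/(k₂·C_R^2) = (k₁/k₂)·C_R⁻¹.
= (5.40×7.460) / (0.186×7.460^2) = 40.28/10.35 = 3.89.

3.89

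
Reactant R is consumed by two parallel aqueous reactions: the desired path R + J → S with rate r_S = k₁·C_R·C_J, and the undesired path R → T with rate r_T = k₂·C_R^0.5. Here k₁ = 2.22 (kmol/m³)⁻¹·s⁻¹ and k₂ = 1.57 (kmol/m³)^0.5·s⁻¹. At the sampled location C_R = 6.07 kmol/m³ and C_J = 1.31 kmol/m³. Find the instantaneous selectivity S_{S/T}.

S_{S/T} = r_S/r_T = (k₁·C_R·C_J)/(k₂·C_R^0.5) = (k₁/k₂)·C_R^0.5·C_J.
= (2.22×6.070×1.310) / (1.57×6.070^0.5) = 17.65/3.868 = 4.56.
Since the desired path is higher order in R, keeping C_R high (PFR or concentrated feed) favours S.

4.56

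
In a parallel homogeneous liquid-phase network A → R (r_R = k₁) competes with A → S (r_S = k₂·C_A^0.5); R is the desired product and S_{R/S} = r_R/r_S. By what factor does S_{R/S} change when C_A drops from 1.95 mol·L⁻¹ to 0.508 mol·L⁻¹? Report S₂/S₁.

1.96

S_{R/S} = (k₁/k₂)·C_A^-0.5, so S₂/S₁ = (C_{A,2}/C_{A,1})^-0.5.
= (0.508/1.95)^(-0.5) = (0.2605)^(-0.5) = 1.96.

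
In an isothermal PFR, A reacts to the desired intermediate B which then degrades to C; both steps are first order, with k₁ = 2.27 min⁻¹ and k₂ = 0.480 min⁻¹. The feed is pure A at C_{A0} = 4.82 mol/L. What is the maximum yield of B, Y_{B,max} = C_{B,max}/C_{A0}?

0.659

Evaluating C_B at τ_opt = ln(k₂/k₁)/(k₂−k₁) gives C_{B,max}/C_{A0} = (k₁/k₂)^[k₂/(k₂−k₁)].
= (2.27/0.480)^(0.480/(0.480−2.27)) = (4.729)^(-0.2682) = 0.6593.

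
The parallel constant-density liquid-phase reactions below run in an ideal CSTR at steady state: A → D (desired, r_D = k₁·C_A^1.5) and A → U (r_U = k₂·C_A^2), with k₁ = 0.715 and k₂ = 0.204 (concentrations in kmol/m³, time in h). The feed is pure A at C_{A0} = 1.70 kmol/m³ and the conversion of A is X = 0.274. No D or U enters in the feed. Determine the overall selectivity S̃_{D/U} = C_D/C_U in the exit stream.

Exit C_A = C_{A0}(1−X) = 1.70×0.726 = 1.234 kmol/m³.
A CSTR operates uniformly at the exit composition, giving r_D = 0.9804 and r_U = 0.3107 (each k·C_A^n at C_A = 1.234).
Overall selectivity = C_D/C_U = r_Dτ/(r_Uτ) = r_D/r_U = 3.15.

3.15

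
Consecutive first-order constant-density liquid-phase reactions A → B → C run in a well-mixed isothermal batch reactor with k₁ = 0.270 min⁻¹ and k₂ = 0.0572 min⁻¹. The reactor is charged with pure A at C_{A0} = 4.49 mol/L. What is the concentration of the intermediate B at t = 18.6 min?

1.93 mol/L

Solving the coupled first-order balances gives C_B(t) = [k₁/(k₂−k₁)]·C_{A0}·(e^(−k₁t) − e^(−k₂t)).
e^(−k₁t) = e^(−0.270×18.6) = e^(−5.022) = 0.006591; e^(−k₂t) = e^(−1.064) = 0.3451.
C_B = 0.270×4.49/(0.0572−0.270) × (0.006591−0.3451) = (-5.697)×(-0.3385) = 1.928 mol/L.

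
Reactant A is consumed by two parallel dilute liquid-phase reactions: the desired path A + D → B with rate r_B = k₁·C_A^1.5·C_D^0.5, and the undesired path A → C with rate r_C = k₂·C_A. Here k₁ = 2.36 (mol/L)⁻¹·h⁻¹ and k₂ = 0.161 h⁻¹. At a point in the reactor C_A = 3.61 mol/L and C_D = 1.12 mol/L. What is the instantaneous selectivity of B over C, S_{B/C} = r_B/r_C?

29.5

S_{B/C} = r_B/r_C = (k₁·C_A^1.5·C_D^0.5)/(k₂·C_A) = (k₁/k₂)·C_A^0.5·C_D^0.5.
= (2.36×3.610^1.5×1.120^0.5) / (0.161×3.610) = 17.13/0.5812 = 29.5.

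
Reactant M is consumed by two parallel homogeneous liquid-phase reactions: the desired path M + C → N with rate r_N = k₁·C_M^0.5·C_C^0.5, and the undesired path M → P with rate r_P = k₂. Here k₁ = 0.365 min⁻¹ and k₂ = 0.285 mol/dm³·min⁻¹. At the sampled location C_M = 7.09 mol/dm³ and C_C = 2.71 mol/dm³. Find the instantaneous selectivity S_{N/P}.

S_{N/P} = r_N/r_P = (k₁·C_M^0.5·C_C^0.5)/(k₂) = (k₁/k₂)·C_M^0.5·C_C^0.5.
= (0.365×7.090^0.5×2.710^0.5) / (0.285) = 1.600/0.2850 = 5.61.

5.61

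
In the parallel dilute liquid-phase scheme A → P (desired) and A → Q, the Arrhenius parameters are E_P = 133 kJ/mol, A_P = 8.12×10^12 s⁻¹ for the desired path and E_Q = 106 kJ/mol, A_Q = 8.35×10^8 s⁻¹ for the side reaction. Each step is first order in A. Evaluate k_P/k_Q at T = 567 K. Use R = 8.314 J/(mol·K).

31.7

With equal orders, S_{P/Q} = k_P/k_Q = (A_P/A_Q)·exp[(E_Q−E_P)/(RT)].
(E_Q−E_P)/(RT) = (106−133)×10³/(8.314×567) = -27000/4714 = -5.728.
k_P/k_Q = (8.12×10^12/8.35×10^8)·exp(-5.728) = 9725 × 0.003255 = 31.7.
Since E_P > E_Q, raising the temperature improves selectivity toward P.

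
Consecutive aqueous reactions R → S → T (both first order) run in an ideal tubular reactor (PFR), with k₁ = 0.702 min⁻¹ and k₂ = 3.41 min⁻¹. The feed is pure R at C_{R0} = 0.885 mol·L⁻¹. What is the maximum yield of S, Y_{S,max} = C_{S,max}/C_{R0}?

For a first-order series the maximum intermediate yield is C_{S,max}/C_{R0} = (k₁/k₂)^[k₂/(k₂−k₁)].
= (0.702/3.41)^(3.41/(3.41−0.702)) = (0.2059)^(1.259) = 0.1367.

0.137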